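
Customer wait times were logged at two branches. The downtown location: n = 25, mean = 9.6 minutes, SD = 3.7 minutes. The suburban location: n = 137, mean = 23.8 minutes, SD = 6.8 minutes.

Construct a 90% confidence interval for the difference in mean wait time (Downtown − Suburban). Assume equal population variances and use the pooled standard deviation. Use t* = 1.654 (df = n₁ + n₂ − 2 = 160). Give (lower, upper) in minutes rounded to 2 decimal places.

Pooled variance s_p² = [24·3.7² + 136·6.8²] / (25+137−2) = 41.3575, so s_p = 6.4310.
SE_diff = s_p·√(1/n₁ + 1/n₂) = 6.4310·√(1/25 + 1/137) = 1.3986.
t* = 1.654; margin = 1.654 × 1.3986 = 2.3133.
Difference = 9.6 − 23.8 = -14.2000.
-14.2000 ± 2.3133 → (-16.51, -11.89).

(-16.51, -11.89)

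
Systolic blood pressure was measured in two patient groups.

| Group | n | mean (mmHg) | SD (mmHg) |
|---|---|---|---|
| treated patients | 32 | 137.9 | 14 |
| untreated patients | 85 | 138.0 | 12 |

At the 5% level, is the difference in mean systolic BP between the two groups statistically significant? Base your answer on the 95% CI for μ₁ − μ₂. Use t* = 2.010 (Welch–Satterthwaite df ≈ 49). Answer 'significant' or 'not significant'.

not significant

Standard errors of each mean: 14/√32 = 2.4749 and 12/√85 = 1.3016.
SE(x̄₁ − x̄₂) = √(2.4749² + 1.3016²) = 2.7963 for independent samples with unequal variances.
With t* = 2.010, the margin is 2.010 × 2.7963 = 5.6206.
x̄₁ − x̄₂ = 137.9 − 138.0 = -0.1000; the interval is -0.1000 ± 5.6206 = (-5.7206, 5.5206).
The interval (-5.7206, 5.5206) contains 0, so the difference is not significant.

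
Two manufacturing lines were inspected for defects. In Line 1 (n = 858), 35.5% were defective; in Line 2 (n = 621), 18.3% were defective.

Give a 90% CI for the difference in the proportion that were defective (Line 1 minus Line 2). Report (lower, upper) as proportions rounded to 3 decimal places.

(0.135, 0.209)

Each SE is √(p̂(1−p̂)/n): √(0.3550·0.6450/858) = 0.01634 and √(0.1830·0.8170/621) = 0.01552.
SE(p̂₁ − p̂₂) = √(SE₁² + SE₂²) = √(0.0002669956 + 0.0002408704) = 0.02254, since the two samples are independent.
At 90% confidence z* = 1.645; margin = 1.645 × 0.02254 = 0.03708.
The difference is 0.3550 − 0.1830 = 0.1720, so the interval is 0.1720 ± 0.03708 = (0.135, 0.209).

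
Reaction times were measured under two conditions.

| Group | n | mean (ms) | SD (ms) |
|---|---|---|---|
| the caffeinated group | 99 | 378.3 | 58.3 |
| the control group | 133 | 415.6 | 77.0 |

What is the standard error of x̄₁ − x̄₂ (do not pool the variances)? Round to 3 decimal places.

Standard errors of each mean: 58.3/√99 = 5.8594 and 77.0/√133 = 6.6767.
SE(x̄₁ − x̄₂) = √(5.8594² + 6.6767²) = 8.8832 for independent samples with unequal variances.

8.883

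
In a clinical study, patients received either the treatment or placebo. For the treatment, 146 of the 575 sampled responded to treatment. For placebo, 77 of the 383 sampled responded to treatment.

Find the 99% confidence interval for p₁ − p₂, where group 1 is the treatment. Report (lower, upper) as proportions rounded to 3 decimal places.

Sample proportions: 146/575 = 0.2539, 77/383 = 0.2010.
Each SE is √(p̂(1−p̂)/n): √(0.2539·0.7461/575) = 0.01815 and √(0.2010·0.7990/383) = 0.02048.
SE(p̂₁ − p̂₂) = √(SE₁² + SE₂²) = √(0.0003294225 + 0.0004194304) = 0.02737, since the two samples are independent.
At 99% confidence z* = 2.576; margin = 2.576 × 0.02737 = 0.07051.
The difference is 0.2539 − 0.2010 = 0.0529, so the interval is 0.0529 ± 0.07051 = (-0.018, 0.123).

(-0.018, 0.123)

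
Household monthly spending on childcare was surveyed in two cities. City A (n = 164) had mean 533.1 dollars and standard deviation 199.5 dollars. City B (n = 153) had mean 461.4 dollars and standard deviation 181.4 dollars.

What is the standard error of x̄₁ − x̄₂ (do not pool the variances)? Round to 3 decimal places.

Standard errors of each mean: 199.5/√164 = 15.5783 and 181.4/√153 = 14.6653.
SE(x̄₁ − x̄₂) = √(15.5783² + 14.6653²) = 21.3952 for independent samples with unequal variances.

21.395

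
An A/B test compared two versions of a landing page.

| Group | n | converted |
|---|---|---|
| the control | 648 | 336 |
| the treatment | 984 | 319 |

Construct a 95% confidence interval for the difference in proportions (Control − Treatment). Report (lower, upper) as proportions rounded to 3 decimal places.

Sample proportions: 336/648 = 0.5185, 319/984 = 0.3242.
Each SE is √(p̂(1−p̂)/n): √(0.5185·0.4815/648) = 0.01963 and √(0.3242·0.6758/984) = 0.01492.
SE(p̂₁ − p̂₂) = √(SE₁² + SE₂²) = √(0.0003853369 + 0.0002226064) = 0.02466, since the two samples are independent.
At 95% confidence z* = 1.960; margin = 1.960 × 0.02466 = 0.04833.
The difference is 0.5185 − 0.3242 = 0.1943, so the interval is 0.1943 ± 0.04833 = (0.146, 0.243).

(0.146, 0.243)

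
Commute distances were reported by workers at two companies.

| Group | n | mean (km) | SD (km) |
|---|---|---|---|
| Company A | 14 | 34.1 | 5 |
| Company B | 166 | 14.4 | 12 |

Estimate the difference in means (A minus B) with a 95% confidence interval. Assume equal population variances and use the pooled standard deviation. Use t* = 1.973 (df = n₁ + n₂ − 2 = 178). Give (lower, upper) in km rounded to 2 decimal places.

s_p = √[((n₁−1)s₁² + (n₂−1)s₂²)/(n₁+n₂−2)] = √[(13·5² + 165·12²)/178] = 11.6322.
SE = 11.6322·√(1/14 + 1/166) = 3.2373.
With t* = 1.973, margin = 1.973 × 3.2373 = 6.3872.
x̄₁ − x̄₂ = 34.1 − 14.4 = 19.7000; interval 19.7000 ± 6.3872 = (13.31, 26.09).

(13.31, 26.09)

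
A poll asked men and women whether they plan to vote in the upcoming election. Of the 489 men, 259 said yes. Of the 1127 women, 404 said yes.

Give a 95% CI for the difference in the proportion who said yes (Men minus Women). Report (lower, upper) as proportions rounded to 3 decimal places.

First, p̂₁ = 259/489 = 0.5297; p̂₂ = 404/1127 = 0.3585.
The two standard errors are √(0.5297×0.4703/489) = 0.02257 and √(0.3585×0.6415/1127) = 0.01429.
Because the samples are independent, SE_diff = √(0.02257² + 0.01429²) = 0.02671.
Using z* = 1.960 for 95%, ME = 1.960 × 0.02671 = 0.05235.
p̂₁ − p̂₂ = 0.1712; interval 0.1712 ± 0.05235 gives (0.119, 0.224).

(0.119, 0.224)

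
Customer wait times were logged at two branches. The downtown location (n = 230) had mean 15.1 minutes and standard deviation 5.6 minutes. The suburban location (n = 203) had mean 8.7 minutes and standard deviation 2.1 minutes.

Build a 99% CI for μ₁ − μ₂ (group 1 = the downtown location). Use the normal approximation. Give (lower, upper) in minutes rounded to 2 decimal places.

(5.38, 7.42)

Standard errors of each mean: 5.6/√230 = 0.3693 and 2.1/√203 = 0.1474.
SE(x̄₁ − x̄₂) = √(0.3693² + 0.1474²) = 0.3976 for independent samples with unequal variances.
With z* = 2.576, the margin is 2.576 × 0.3976 = 1.0242.
x̄₁ − x̄₂ = 15.1 − 8.7 = 6.4000; the interval is 6.4000 ± 1.0242 = (5.38, 7.42).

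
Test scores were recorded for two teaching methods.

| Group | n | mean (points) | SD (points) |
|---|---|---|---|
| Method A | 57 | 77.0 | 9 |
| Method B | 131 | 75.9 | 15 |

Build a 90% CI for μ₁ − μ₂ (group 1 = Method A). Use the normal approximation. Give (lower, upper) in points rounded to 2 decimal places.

(-1.81, 4.01)

Standard errors of each mean: 9/√57 = 1.1921 and 15/√131 = 1.3106.
SE(x̄₁ − x̄₂) = √(1.1921² + 1.3106²) = 1.7717 for independent samples with unequal variances.
With z* = 1.645, the margin is 1.645 × 1.7717 = 2.9144.
x̄₁ − x̄₂ = 77.0 − 75.9 = 1.1000; the interval is 1.1000 ± 2.9144 = (-1.81, 4.01).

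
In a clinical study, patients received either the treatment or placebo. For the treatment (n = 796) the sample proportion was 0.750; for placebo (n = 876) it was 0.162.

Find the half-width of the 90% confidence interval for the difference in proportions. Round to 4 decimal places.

0.0325

SE₁ = √(p̂₁(1−p̂₁)/n₁) = √(0.7500·0.2500/796) = 0.01535; SE₂ = √(0.1620·0.8380/876) = 0.01245.
Independent samples: SE of the difference = √(SE₁² + SE₂²) = √(0.0002356225 + 0.0001550025) = 0.01976.
z* for 90% confidence is 1.645, so the margin of error is 1.645 × 0.01976 = 0.03251.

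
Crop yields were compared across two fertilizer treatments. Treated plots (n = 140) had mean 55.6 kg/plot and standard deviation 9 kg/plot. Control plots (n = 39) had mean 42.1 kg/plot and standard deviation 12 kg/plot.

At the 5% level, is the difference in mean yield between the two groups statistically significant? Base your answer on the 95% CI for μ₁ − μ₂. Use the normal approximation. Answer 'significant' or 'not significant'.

Per-group SEs: s₁/√n₁ = 9/√140 = 0.7606, s₂/√n₂ = 12/√39 = 1.9215.
Unpooled SE of the difference: √(0.57851236 + 3.69216225) = 2.0666.
Margin of error = z* · SE = 1.960 × 2.0666 = 4.0505.
x̄₁ − x̄₂ = 55.6 − 42.1 = 13.5000.
CI: 13.5000 ± 4.0505 = (9.4495, 17.5505).
The interval (9.4495, 17.5505) does not contain 0, so the difference is significant.

significant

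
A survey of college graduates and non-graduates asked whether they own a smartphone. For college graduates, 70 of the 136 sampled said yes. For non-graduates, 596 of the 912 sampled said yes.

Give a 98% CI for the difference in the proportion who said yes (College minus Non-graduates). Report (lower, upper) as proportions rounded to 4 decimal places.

Sample proportions: 70/136 = 0.5147, 596/912 = 0.6535.
Each SE is √(p̂(1−p̂)/n): √(0.5147·0.4853/136) = 0.04286 and √(0.6535·0.3465/912) = 0.01576.
SE(p̂₁ − p̂₂) = √(SE₁² + SE₂²) = √(0.0018369796 + 0.0002483776) = 0.04567, since the two samples are independent.
At 98% confidence z* = 2.326; margin = 2.326 × 0.04567 = 0.10623.
The difference is 0.5147 − 0.6535 = -0.1388, so the interval is -0.1388 ± 0.10623 = (-0.2450, -0.0326).

(-0.2450, -0.0326)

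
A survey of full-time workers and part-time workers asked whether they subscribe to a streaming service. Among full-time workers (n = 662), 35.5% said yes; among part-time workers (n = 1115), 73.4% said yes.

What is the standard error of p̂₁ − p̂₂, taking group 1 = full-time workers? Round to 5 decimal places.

0.02283

SE₁ = √(p̂₁(1−p̂₁)/n₁) = √(0.3550·0.6450/662) = 0.01860; SE₂ = √(0.7340·0.2660/1115) = 0.01323.
Independent samples: SE of the difference = √(SE₁² + SE₂²) = √(0.00034596 + 0.0001750329) = 0.02283.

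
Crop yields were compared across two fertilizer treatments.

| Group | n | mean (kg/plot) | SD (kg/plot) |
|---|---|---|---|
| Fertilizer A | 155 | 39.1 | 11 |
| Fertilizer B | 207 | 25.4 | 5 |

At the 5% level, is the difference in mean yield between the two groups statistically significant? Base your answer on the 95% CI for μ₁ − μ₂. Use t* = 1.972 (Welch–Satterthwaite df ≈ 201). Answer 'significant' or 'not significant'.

SE₁ = s₁/√n₁ = 11/√155 = 0.8835; SE₂ = 5/√207 = 0.3475.
Independent samples, unequal variances: SE_diff = √(SE₁² + SE₂²) = √(0.78057225 + 0.12075625) = 0.9494.
t* = 1.972, so margin of error = 1.972 × 0.9494 = 1.8722.
Difference in means = 39.1 − 25.4 = 13.7000.
13.7000 ± 1.8722 → (11.8278, 15.5722).
The interval (11.8278, 15.5722) does not contain 0, so the difference is significant.

significant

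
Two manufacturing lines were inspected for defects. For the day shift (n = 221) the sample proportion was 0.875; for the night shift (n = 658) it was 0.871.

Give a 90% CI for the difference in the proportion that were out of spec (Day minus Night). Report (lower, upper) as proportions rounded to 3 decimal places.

Each SE is √(p̂(1−p̂)/n): √(0.8750·0.1250/221) = 0.02225 and √(0.8710·0.1290/658) = 0.01307.
SE(p̂₁ − p̂₂) = √(SE₁² + SE₂²) = √(0.0004950625 + 0.0001708249) = 0.02580, since the two samples are independent.
At 90% confidence z* = 1.645; margin = 1.645 × 0.02580 = 0.04244.
The difference is 0.8750 − 0.8710 = 0.0040, so the interval is 0.0040 ± 0.04244 = (-0.038, 0.046).

(-0.038, 0.046)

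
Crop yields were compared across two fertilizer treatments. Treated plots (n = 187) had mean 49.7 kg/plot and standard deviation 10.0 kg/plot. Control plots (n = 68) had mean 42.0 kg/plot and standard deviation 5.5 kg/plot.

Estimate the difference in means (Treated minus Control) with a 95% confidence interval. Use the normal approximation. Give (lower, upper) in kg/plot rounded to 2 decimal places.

(5.76, 9.64)

Standard errors of each mean: 10.0/√187 = 0.7313 and 5.5/√68 = 0.6670.
SE(x̄₁ − x̄₂) = √(0.7313² + 0.6670²) = 0.9898 for independent samples with unequal variances.
With z* = 1.960, the margin is 1.960 × 0.9898 = 1.9400.
x̄₁ − x̄₂ = 49.7 − 42.0 = 7.7000; the interval is 7.7000 ± 1.9400 = (5.76, 9.64).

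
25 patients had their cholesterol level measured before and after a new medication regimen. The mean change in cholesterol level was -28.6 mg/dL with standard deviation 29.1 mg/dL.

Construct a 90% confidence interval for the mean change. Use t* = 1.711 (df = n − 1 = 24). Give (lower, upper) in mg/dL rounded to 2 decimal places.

(-38.56, -18.64)

This is a matched-pairs design, so SE = s_d/√n = 29.1/√25 = 5.8200.
Margin = 1.711 × 5.8200 = 9.9580; the interval is -28.6 ± 9.9580 = (-38.56, -18.64).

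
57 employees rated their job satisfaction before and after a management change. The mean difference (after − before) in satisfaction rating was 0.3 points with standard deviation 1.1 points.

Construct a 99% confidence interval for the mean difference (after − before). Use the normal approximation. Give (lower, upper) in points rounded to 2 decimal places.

(-0.08, 0.68)

This is a matched-pairs design, so SE = s_d/√n = 1.1/√57 = 0.1457.
Margin = 2.576 × 0.1457 = 0.3753; the interval is 0.3 ± 0.3753 = (-0.08, 0.68).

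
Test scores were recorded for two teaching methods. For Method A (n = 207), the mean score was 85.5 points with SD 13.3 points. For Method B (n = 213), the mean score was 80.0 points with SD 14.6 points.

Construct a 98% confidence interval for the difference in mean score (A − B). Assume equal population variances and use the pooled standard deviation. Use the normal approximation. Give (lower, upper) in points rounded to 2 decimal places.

(2.33, 8.67)

s_p = √[((n₁−1)s₁² + (n₂−1)s₂²)/(n₁+n₂−2)] = √[(206·13.3² + 212·14.6²)/418] = 13.9745.
SE = 13.9745·√(1/207 + 1/213) = 1.3639.
With z* = 2.326, margin = 2.326 × 1.3639 = 3.1724.
x̄₁ − x̄₂ = 85.5 − 80.0 = 5.5000; interval 5.5000 ± 3.1724 = (2.33, 8.67).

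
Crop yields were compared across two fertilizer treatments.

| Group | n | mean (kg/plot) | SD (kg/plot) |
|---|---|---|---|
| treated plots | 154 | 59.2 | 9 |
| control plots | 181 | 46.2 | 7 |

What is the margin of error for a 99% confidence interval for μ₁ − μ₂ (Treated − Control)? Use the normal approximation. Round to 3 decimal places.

2.299

Standard errors of each mean: 9/√154 = 0.7252 and 7/√181 = 0.5203.
SE(x̄₁ − x̄₂) = √(0.7252² + 0.5203²) = 0.8925 for independent samples with unequal variances.
With z* = 2.576, the margin is 2.576 × 0.8925 = 2.2991.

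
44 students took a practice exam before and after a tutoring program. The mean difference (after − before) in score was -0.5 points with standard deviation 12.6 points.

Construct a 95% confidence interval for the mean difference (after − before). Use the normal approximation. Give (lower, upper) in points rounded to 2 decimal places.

(-4.22, 3.22)

This is a matched-pairs design, so SE = s_d/√n = 12.6/√44 = 1.8995.
Margin = 1.960 × 1.8995 = 3.7230; the interval is -0.5 ± 3.7230 = (-4.22, 3.22).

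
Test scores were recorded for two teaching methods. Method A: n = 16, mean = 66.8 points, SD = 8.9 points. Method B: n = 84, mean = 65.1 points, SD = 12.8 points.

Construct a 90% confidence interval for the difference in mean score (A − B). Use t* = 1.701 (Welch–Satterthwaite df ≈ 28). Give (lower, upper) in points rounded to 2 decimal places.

(-2.77, 6.17)

Standard errors of each mean: 8.9/√16 = 2.2250 and 12.8/√84 = 1.3966.
SE(x̄₁ − x̄₂) = √(2.2250² + 1.3966²) = 2.6270 for independent samples with unequal variances.
With t* = 1.701, the margin is 1.701 × 2.6270 = 4.4685.
x̄₁ − x̄₂ = 66.8 − 65.1 = 1.7000; the interval is 1.7000 ± 4.4685 = (-2.77, 6.17).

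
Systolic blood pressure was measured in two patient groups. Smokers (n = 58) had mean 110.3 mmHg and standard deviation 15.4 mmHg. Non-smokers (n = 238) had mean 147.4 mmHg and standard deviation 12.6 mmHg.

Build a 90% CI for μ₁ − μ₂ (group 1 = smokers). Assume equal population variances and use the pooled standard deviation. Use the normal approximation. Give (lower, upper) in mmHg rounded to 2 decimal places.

s_p = √[((n₁−1)s₁² + (n₂−1)s₂²)/(n₁+n₂−2)] = √[(57·15.4² + 237·12.6²)/294] = 13.1894.
SE = 13.1894·√(1/58 + 1/238) = 1.9314.
With z* = 1.645, margin = 1.645 × 1.9314 = 3.1772.
x̄₁ − x̄₂ = 110.3 − 147.4 = -37.1000; interval -37.1000 ± 3.1772 = (-40.28, -33.92).

(-40.28, -33.92)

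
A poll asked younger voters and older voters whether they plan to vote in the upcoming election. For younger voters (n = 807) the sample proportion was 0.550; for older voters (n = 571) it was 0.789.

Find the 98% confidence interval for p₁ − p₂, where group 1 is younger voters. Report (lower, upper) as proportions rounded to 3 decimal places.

Each SE is √(p̂(1−p̂)/n): √(0.5500·0.4500/807) = 0.01751 and √(0.7890·0.2110/571) = 0.01708.
SE(p̂₁ − p̂₂) = √(SE₁² + SE₂²) = √(0.0003066001 + 0.0002917264) = 0.02446, since the two samples are independent.
At 98% confidence z* = 2.326; margin = 2.326 × 0.02446 = 0.05689.
The difference is 0.5500 − 0.7890 = -0.2390, so the interval is -0.2390 ± 0.05689 = (-0.296, -0.182).

(-0.296, -0.182)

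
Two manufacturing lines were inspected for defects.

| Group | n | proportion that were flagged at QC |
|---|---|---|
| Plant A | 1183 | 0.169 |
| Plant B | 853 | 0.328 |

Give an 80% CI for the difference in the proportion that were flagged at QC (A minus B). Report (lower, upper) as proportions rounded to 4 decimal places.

Each SE is √(p̂(1−p̂)/n): √(0.1690·0.8310/1183) = 0.01090 and √(0.3280·0.6720/853) = 0.01607.
SE(p̂₁ − p̂₂) = √(SE₁² + SE₂²) = √(0.00011881 + 0.0002582449) = 0.01942, since the two samples are independent.
At 80% confidence z* = 1.282; margin = 1.282 × 0.01942 = 0.02490.
The difference is 0.1690 − 0.3280 = -0.1590, so the interval is -0.1590 ± 0.02490 = (-0.1839, -0.1341).

(-0.1839, -0.1341)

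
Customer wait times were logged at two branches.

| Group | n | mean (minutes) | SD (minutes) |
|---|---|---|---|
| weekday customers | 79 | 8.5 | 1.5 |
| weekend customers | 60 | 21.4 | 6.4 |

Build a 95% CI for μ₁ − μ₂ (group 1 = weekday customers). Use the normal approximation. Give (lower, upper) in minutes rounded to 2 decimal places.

(-14.55, -11.25)

SE₁ = s₁/√n₁ = 1.5/√79 = 0.1688; SE₂ = 6.4/√60 = 0.8262.
Independent samples, unequal variances: SE_diff = √(SE₁² + SE₂²) = √(0.02849344 + 0.68260644) = 0.8433.
z* = 1.960, so margin of error = 1.960 × 0.8433 = 1.6529.
Difference in means = 8.5 − 21.4 = -12.9000.
-12.9000 ± 1.6529 → (-14.55, -11.25).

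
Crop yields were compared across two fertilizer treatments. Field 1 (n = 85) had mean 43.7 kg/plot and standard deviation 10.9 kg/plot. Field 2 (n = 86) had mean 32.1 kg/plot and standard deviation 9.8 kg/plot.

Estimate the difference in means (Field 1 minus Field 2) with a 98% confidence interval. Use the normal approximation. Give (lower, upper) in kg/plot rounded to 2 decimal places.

SE₁ = s₁/√n₁ = 10.9/√85 = 1.1823; SE₂ = 9.8/√86 = 1.0568.
Independent samples, unequal variances: SE_diff = √(SE₁² + SE₂²) = √(1.39783329 + 1.11682624) = 1.5858.
z* = 2.326, so margin of error = 2.326 × 1.5858 = 3.6886.
Difference in means = 43.7 − 32.1 = 11.6000.
11.6000 ± 3.6886 → (7.91, 15.29).

(7.91, 15.29)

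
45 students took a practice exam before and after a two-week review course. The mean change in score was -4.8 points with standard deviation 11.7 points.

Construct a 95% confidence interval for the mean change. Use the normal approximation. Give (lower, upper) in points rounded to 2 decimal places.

This is a matched-pairs design, so SE = s_d/√n = 11.7/√45 = 1.7441.
Margin = 1.960 × 1.7441 = 3.4184; the interval is -4.8 ± 3.4184 = (-8.22, -1.38).

(-8.22, -1.38)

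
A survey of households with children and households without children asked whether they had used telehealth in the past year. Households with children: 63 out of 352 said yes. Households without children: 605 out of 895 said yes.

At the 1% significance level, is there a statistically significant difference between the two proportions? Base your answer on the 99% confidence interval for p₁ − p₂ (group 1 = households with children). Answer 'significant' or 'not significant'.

Sample proportions: 63/352 = 0.1790, 605/895 = 0.6760.
Each SE is √(p̂(1−p̂)/n): √(0.1790·0.8210/352) = 0.02043 and √(0.6760·0.3240/895) = 0.01564.
SE(p̂₁ − p̂₂) = √(SE₁² + SE₂²) = √(0.0004173849 + 0.0002446096) = 0.02573, since the two samples are independent.
At 99% confidence z* = 2.576; margin = 2.576 × 0.02573 = 0.06628.
The difference is 0.1790 − 0.6760 = -0.4970, so the interval is -0.4970 ± 0.06628 = (-0.56328, -0.43072).
The interval (-0.56328, -0.43072) does not contain 0, so the difference is significant.

significant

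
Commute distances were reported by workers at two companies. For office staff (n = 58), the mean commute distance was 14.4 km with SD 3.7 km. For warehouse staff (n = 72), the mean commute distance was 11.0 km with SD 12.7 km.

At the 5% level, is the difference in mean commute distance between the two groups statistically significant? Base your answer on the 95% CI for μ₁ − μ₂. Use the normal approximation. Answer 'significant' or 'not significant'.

Standard errors of each mean: 3.7/√58 = 0.4858 and 12.7/√72 = 1.4967.
SE(x̄₁ − x̄₂) = √(0.4858² + 1.4967²) = 1.5736 for independent samples with unequal variances.
With z* = 1.960, the margin is 1.960 × 1.5736 = 3.0843.
x̄₁ − x̄₂ = 14.4 − 11.0 = 3.4000; the interval is 3.4000 ± 3.0843 = (0.3157, 6.4843).
The interval (0.3157, 6.4843) does not contain 0, so the difference is significant.

significant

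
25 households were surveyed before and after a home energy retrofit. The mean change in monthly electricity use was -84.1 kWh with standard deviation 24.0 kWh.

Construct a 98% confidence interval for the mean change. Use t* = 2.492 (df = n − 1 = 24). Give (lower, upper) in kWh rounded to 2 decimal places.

This is a matched-pairs design, so SE = s_d/√n = 24.0/√25 = 4.8000.
Margin = 2.492 × 4.8000 = 11.9616; the interval is -84.1 ± 11.9616 = (-96.06, -72.14).

(-96.06, -72.14)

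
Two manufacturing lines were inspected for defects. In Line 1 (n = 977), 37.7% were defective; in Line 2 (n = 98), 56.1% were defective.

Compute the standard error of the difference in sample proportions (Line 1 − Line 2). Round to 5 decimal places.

The two standard errors are √(0.3770×0.6230/977) = 0.01550 and √(0.5610×0.4390/98) = 0.05013.
Because the samples are independent, SE_diff = √(0.01550² + 0.05013²) = 0.05247.

0.05247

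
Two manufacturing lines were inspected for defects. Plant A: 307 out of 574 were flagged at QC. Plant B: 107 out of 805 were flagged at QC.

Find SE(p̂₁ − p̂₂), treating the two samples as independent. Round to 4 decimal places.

0.0240

First, p̂₁ = 307/574 = 0.5348; p̂₂ = 107/805 = 0.1329.
The two standard errors are √(0.5348×0.4652/574) = 0.02082 and √(0.1329×0.8671/805) = 0.01196.
Because the samples are independent, SE_diff = √(0.02082² + 0.01196²) = 0.02401.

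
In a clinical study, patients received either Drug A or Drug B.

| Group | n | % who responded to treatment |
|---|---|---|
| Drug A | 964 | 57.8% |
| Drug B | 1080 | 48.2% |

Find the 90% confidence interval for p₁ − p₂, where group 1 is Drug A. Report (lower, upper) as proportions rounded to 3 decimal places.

(0.060, 0.132)

SE₁ = √(p̂₁(1−p̂₁)/n₁) = √(0.5780·0.4220/964) = 0.01591; SE₂ = √(0.4820·0.5180/1080) = 0.01520.
Independent samples: SE of the difference = √(SE₁² + SE₂²) = √(0.0002531281 + 0.00023104) = 0.02200.
z* for 90% confidence is 1.645, so the margin of error is 1.645 × 0.02200 = 0.03619.
Point estimate p̂₁ − p̂₂ = 0.5780 − 0.4820 = 0.0960.
0.0960 ± 0.03619 → (0.060, 0.132).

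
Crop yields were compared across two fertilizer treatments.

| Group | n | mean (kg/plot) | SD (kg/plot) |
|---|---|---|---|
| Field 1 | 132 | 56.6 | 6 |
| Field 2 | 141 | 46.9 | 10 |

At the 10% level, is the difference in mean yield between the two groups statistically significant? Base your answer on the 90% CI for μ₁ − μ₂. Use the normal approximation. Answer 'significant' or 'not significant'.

significant

Standard errors of each mean: 6/√132 = 0.5222 and 10/√141 = 0.8422.
SE(x̄₁ − x̄₂) = √(0.5222² + 0.8422²) = 0.9910 for independent samples with unequal variances.
With z* = 1.645, the margin is 1.645 × 0.9910 = 1.6302.
x̄₁ − x̄₂ = 56.6 − 46.9 = 9.7000; the interval is 9.7000 ± 1.6302 = (8.0698, 11.3302).
The interval (8.0698, 11.3302) does not contain 0, so the difference is significant.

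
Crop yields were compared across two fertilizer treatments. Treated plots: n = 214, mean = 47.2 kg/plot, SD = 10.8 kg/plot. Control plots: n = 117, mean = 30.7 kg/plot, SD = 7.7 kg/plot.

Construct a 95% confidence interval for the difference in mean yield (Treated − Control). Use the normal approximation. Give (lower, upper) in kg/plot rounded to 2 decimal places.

SE₁ = s₁/√n₁ = 10.8/√214 = 0.7383; SE₂ = 7.7/√117 = 0.7119.
Independent samples, unequal variances: SE_diff = √(SE₁² + SE₂²) = √(0.54508689 + 0.50680161) = 1.0256.
z* = 1.960, so margin of error = 1.960 × 1.0256 = 2.0102.
Difference in means = 47.2 − 30.7 = 16.5000.
16.5000 ± 2.0102 → (14.49, 18.51).

(14.49, 18.51)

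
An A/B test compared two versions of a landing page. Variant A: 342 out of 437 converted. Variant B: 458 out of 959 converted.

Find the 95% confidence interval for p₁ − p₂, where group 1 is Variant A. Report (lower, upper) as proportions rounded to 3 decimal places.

First, p̂₁ = 342/437 = 0.7826; p̂₂ = 458/959 = 0.4776.
The two standard errors are √(0.7826×0.2174/437) = 0.01973 and √(0.4776×0.5224/959) = 0.01613.
Because the samples are independent, SE_diff = √(0.01973² + 0.01613²) = 0.02548.
Using z* = 1.960 for 95%, ME = 1.960 × 0.02548 = 0.04994.
p̂₁ − p̂₂ = 0.3050; interval 0.3050 ± 0.04994 gives (0.255, 0.355).

(0.255, 0.355)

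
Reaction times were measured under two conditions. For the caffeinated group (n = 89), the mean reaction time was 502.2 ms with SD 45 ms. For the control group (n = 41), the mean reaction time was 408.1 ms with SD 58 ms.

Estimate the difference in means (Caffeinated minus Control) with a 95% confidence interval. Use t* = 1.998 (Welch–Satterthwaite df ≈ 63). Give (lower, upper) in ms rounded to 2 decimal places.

(73.65, 114.55)

SE₁ = s₁/√n₁ = 45/√89 = 4.7700; SE₂ = 58/√41 = 9.0581.
Independent samples, unequal variances: SE_diff = √(SE₁² + SE₂²) = √(22.7529 + 82.04917561) = 10.2373.
t* = 1.998, so margin of error = 1.998 × 10.2373 = 20.4541.
Difference in means = 502.2 − 408.1 = 94.1000.
94.1000 ± 20.4541 → (73.65, 114.55).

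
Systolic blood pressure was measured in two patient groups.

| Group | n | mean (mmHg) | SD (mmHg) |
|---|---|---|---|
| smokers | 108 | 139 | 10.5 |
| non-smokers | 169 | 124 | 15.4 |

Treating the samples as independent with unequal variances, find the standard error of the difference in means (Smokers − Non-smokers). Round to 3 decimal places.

SE₁ = s₁/√n₁ = 10.5/√108 = 1.0104; SE₂ = 15.4/√169 = 1.1846.
Independent samples, unequal variances: SE_diff = √(SE₁² + SE₂²) = √(1.02090816 + 1.40327716) = 1.5570.

1.557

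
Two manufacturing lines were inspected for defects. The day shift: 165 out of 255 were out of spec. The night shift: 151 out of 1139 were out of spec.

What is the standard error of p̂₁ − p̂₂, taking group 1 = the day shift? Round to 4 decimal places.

p̂₁ = 165/255 = 0.6471 and p̂₂ = 151/1139 = 0.1326.
SE₁ = √(p̂₁(1−p̂₁)/n₁) = √(0.6471·0.3529/255) = 0.02993; SE₂ = √(0.1326·0.8674/1139) = 0.01005.
Independent samples: SE of the difference = √(SE₁² + SE₂²) = √(0.0008958049 + 0.0001010025) = 0.03157.

0.0316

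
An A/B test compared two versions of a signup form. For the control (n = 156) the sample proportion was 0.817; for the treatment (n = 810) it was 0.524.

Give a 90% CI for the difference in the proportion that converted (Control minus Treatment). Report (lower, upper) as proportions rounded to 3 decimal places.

(0.234, 0.352)

The two standard errors are √(0.8170×0.1830/156) = 0.03096 and √(0.5240×0.4760/810) = 0.01755.
Because the samples are independent, SE_diff = √(0.03096² + 0.01755²) = 0.03559.
Using z* = 1.645 for 90%, ME = 1.645 × 0.03559 = 0.05855.
p̂₁ − p̂₂ = 0.2930; interval 0.2930 ± 0.05855 gives (0.234, 0.352).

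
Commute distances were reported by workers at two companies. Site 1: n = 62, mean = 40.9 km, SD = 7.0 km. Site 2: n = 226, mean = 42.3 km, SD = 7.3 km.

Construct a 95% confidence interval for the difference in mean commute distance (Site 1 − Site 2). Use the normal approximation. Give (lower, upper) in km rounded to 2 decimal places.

(-3.39, 0.59)

Per-group SEs: s₁/√n₁ = 7.0/√62 = 0.8890, s₂/√n₂ = 7.3/√226 = 0.4856.
Unpooled SE of the difference: √(0.790321 + 0.23580736) = 1.0130.
Margin of error = z* · SE = 1.960 × 1.0130 = 1.9855.
x̄₁ − x̄₂ = 40.9 − 42.3 = -1.4000.
CI: -1.4000 ± 1.9855 = (-3.39, 0.59).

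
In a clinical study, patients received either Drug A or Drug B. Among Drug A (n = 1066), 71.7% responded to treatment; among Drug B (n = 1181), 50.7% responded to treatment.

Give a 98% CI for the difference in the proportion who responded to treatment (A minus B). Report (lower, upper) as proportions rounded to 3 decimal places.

(0.163, 0.257)

The two standard errors are √(0.7170×0.2830/1066) = 0.01380 and √(0.5070×0.4930/1181) = 0.01455.
Because the samples are independent, SE_diff = √(0.01380² + 0.01455²) = 0.02005.
Using z* = 2.326 for 98%, ME = 2.326 × 0.02005 = 0.04664.
p̂₁ − p̂₂ = 0.2100; interval 0.2100 ± 0.04664 gives (0.163, 0.257).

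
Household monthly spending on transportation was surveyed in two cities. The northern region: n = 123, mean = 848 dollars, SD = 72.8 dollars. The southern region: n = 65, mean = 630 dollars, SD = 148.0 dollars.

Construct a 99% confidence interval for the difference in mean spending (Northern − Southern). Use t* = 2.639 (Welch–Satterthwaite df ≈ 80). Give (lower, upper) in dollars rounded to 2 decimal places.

(166.55, 269.45)

Per-group SEs: s₁/√n₁ = 72.8/√123 = 6.5642, s₂/√n₂ = 148.0/√65 = 18.3571.
Unpooled SE of the difference: √(43.08872164 + 336.98312041) = 19.4954.
Margin of error = t* · SE = 2.639 × 19.4954 = 51.4484.
x̄₁ − x̄₂ = 848 − 630 = 218.0000.
CI: 218.0000 ± 51.4484 = (166.55, 269.45).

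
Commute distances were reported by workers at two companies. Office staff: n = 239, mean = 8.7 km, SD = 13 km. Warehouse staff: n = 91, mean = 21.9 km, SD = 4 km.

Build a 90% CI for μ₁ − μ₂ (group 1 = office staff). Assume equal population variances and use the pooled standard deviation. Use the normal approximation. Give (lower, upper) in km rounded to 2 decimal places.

Pooled variance s_p² = [238·13² + 90·4²] / (239+91−2) = 127.0183, so s_p = 11.2702.
SE_diff = s_p·√(1/n₁ + 1/n₂) = 11.2702·√(1/239 + 1/91) = 1.3883.
z* = 1.645; margin = 1.645 × 1.3883 = 2.2838.
Difference = 8.7 − 21.9 = -13.2000.
-13.2000 ± 2.2838 → (-15.48, -10.92).

(-15.48, -10.92)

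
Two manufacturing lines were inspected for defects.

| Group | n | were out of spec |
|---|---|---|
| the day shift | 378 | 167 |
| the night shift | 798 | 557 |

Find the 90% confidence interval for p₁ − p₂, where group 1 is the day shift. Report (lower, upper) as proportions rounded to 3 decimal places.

First, p̂₁ = 167/378 = 0.4418; p̂₂ = 557/798 = 0.6980.
The two standard errors are √(0.4418×0.5582/378) = 0.02554 and √(0.6980×0.3020/798) = 0.01625.
Because the samples are independent, SE_diff = √(0.02554² + 0.01625²) = 0.03027.
Using z* = 1.645 for 90%, ME = 1.645 × 0.03027 = 0.04979.
p̂₁ − p̂₂ = -0.2562; interval -0.2562 ± 0.04979 gives (-0.306, -0.206).

(-0.306, -0.206)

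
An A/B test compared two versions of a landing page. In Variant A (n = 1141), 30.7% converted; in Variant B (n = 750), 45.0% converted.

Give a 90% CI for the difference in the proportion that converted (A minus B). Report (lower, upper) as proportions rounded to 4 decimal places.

(-0.1804, -0.1056)

SE₁ = √(p̂₁(1−p̂₁)/n₁) = √(0.3070·0.6930/1141) = 0.01366; SE₂ = √(0.4500·0.5500/750) = 0.01817.
Independent samples: SE of the difference = √(SE₁² + SE₂²) = √(0.0001865956 + 0.0003301489) = 0.02273.
z* for 90% confidence is 1.645, so the margin of error is 1.645 × 0.02273 = 0.03739.
Point estimate p̂₁ − p̂₂ = 0.3070 − 0.4500 = -0.1430.
-0.1430 ± 0.03739 → (-0.1804, -0.1056).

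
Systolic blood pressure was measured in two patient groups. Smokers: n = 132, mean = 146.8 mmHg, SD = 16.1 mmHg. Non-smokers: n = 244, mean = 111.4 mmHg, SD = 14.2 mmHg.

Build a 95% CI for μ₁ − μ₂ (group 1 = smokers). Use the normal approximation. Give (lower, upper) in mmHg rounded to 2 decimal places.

Standard errors of each mean: 16.1/√132 = 1.4013 and 14.2/√244 = 0.9091.
SE(x̄₁ − x̄₂) = √(1.4013² + 0.9091²) = 1.6704 for independent samples with unequal variances.
With z* = 1.960, the margin is 1.960 × 1.6704 = 3.2740.
x̄₁ − x̄₂ = 146.8 − 111.4 = 35.4000; the interval is 35.4000 ± 3.2740 = (32.13, 38.67).

(32.13, 38.67)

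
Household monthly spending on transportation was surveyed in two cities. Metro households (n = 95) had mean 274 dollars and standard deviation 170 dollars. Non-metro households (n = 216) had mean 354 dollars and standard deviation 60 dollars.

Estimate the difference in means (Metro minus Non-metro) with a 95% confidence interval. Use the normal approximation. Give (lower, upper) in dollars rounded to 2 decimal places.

Standard errors of each mean: 170/√95 = 17.4416 and 60/√216 = 4.0825.
SE(x̄₁ − x̄₂) = √(17.4416² + 4.0825²) = 17.9130 for independent samples with unequal variances.
With z* = 1.960, the margin is 1.960 × 17.9130 = 35.1095.
x̄₁ − x̄₂ = 274 − 354 = -80.0000; the interval is -80.0000 ± 35.1095 = (-115.11, -44.89).

(-115.11, -44.89)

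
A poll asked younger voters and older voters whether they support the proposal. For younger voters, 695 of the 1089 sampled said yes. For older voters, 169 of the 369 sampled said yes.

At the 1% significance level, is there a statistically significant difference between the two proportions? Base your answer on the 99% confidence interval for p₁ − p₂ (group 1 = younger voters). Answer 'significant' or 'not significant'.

Sample proportions: 695/1089 = 0.6382, 169/369 = 0.4580.
Each SE is √(p̂(1−p̂)/n): √(0.6382·0.3618/1089) = 0.01456 and √(0.4580·0.5420/369) = 0.02594.
SE(p̂₁ − p̂₂) = √(SE₁² + SE₂²) = √(0.0002119936 + 0.0006728836) = 0.02975, since the two samples are independent.
At 99% confidence z* = 2.576; margin = 2.576 × 0.02975 = 0.07664.
The difference is 0.6382 − 0.4580 = 0.1802, so the interval is 0.1802 ± 0.07664 = (0.10356, 0.25684).
The interval (0.10356, 0.25684) does not contain 0, so the difference is significant.

significant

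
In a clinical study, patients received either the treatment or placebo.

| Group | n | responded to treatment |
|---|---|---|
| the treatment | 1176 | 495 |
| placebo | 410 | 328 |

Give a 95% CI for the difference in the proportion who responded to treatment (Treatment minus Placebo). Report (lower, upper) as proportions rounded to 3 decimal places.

p̂₁ = 495/1176 = 0.4209 and p̂₂ = 328/410 = 0.8000.
SE₁ = √(p̂₁(1−p̂₁)/n₁) = √(0.4209·0.5791/1176) = 0.01440; SE₂ = √(0.8000·0.2000/410) = 0.01975.
Independent samples: SE of the difference = √(SE₁² + SE₂²) = √(0.00020736 + 0.0003900625) = 0.02444.
z* for 95% confidence is 1.960, so the margin of error is 1.960 × 0.02444 = 0.04790.
Point estimate p̂₁ − p̂₂ = 0.4209 − 0.8000 = -0.3791.
-0.3791 ± 0.04790 → (-0.427, -0.331).

(-0.427, -0.331)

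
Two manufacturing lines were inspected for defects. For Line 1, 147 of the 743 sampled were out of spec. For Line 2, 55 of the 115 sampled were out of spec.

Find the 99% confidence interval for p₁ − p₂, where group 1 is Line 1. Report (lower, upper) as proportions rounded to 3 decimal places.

Sample proportions: 147/743 = 0.1978, 55/115 = 0.4783.
Each SE is √(p̂(1−p̂)/n): √(0.1978·0.8022/743) = 0.01461 and √(0.4783·0.5217/115) = 0.04658.
SE(p̂₁ − p̂₂) = √(SE₁² + SE₂²) = √(0.0002134521 + 0.0021696964) = 0.04882, since the two samples are independent.
At 99% confidence z* = 2.576; margin = 2.576 × 0.04882 = 0.12576.
The difference is 0.1978 − 0.4783 = -0.2805, so the interval is -0.2805 ± 0.12576 = (-0.406, -0.155).

(-0.406, -0.155)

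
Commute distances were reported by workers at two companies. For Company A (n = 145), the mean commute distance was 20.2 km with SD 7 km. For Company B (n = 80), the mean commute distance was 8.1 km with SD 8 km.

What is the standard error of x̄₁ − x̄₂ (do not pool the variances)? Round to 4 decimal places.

SE₁ = s₁/√n₁ = 7/√145 = 0.5813; SE₂ = 8/√80 = 0.8944.
Independent samples, unequal variances: SE_diff = √(SE₁² + SE₂²) = √(0.33790969 + 0.79995136) = 1.0667.

1.0667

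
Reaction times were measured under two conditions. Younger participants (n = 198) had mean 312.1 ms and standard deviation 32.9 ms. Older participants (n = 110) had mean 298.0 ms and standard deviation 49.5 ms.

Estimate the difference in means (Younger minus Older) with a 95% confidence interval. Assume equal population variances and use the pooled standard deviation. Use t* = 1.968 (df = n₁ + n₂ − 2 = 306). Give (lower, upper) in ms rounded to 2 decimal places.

(4.83, 23.37)

s_p = √[((n₁−1)s₁² + (n₂−1)s₂²)/(n₁+n₂−2)] = √[(197·32.9² + 109·49.5²)/306] = 39.6188.
SE = 39.6188·√(1/198 + 1/110) = 4.7114.
With t* = 1.968, margin = 1.968 × 4.7114 = 9.2720.
x̄₁ − x̄₂ = 312.1 − 298.0 = 14.1000; interval 14.1000 ± 9.2720 = (4.83, 23.37).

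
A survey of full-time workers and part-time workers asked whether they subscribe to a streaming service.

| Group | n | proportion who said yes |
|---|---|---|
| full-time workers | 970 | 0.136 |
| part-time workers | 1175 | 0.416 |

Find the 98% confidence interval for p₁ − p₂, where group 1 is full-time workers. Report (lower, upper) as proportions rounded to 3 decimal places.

Each SE is √(p̂(1−p̂)/n): √(0.1360·0.8640/970) = 0.01101 and √(0.4160·0.5840/1175) = 0.01438.
SE(p̂₁ − p̂₂) = √(SE₁² + SE₂²) = √(0.0001212201 + 0.0002067844) = 0.01811, since the two samples are independent.
At 98% confidence z* = 2.326; margin = 2.326 × 0.01811 = 0.04212.
The difference is 0.1360 − 0.4160 = -0.2800, so the interval is -0.2800 ± 0.04212 = (-0.322, -0.238).

(-0.322, -0.238)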